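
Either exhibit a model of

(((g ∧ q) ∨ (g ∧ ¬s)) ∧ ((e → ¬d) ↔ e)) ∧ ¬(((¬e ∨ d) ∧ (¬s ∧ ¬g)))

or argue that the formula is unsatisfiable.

s: True, g: True, d: False, q: True, e: True

  ((g ∧ q) ∨ (g ∧ ¬s)) ∧ ((e → ¬d) ↔ e) = True
    (g ∧ q) ∨ (g ∧ ¬s) = True
      g ∧ q = True
      g ∧ ¬s = False
        ¬s = False
    (e → ¬d) ↔ e = True
      e → ¬d = True
        ¬d = True
  ¬(((¬e ∨ d) ∧ (¬s ∧ ¬g))) = True
    (¬e ∨ d) ∧ (¬s ∧ ¬g) = False
      ¬e ∨ d = False
        ¬e = False
      ¬s ∧ ¬g = False
        ¬s = False
        ¬g = False
Both conjuncts True, so the formula holds.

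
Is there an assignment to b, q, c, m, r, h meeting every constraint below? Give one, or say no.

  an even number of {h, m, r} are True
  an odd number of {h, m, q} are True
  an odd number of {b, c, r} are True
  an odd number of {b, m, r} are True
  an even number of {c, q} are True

b: False; q: False; c: False; m: False; r: True; h: True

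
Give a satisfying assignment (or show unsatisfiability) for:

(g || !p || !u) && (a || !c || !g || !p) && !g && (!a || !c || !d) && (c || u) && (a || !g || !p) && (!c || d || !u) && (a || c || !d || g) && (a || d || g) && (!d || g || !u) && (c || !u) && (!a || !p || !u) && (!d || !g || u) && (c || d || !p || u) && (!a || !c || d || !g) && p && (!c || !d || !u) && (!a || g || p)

p=T, a=F, u=F, c=T, d=T, g=F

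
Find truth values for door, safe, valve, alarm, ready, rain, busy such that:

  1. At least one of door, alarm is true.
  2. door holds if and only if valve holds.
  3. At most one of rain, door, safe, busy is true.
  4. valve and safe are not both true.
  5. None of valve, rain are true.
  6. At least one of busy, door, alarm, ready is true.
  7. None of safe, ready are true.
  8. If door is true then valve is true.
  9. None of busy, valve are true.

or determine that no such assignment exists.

door = False, safe = False, valve = False, alarm = True, ready = False, rain = False, busy = False

  (1) {door, alarm}: 1 true — at least one ✓
  (2) door=F, valve=F — same ✓
  (3) {rain, door, safe, busy}: 0 true — at most one ✓
  (4) valve=F, safe=F — not both ✓
  (5) {valve, rain}: 0 true — none ✓
  (6) {busy, door, alarm, ready}: 1 true — at least one ✓
  (7) {safe, ready}: 0 true — none ✓
  (8) door=F ⇒ valve: vacuous ✓
  (9) {busy, valve}: 0 true — none ✓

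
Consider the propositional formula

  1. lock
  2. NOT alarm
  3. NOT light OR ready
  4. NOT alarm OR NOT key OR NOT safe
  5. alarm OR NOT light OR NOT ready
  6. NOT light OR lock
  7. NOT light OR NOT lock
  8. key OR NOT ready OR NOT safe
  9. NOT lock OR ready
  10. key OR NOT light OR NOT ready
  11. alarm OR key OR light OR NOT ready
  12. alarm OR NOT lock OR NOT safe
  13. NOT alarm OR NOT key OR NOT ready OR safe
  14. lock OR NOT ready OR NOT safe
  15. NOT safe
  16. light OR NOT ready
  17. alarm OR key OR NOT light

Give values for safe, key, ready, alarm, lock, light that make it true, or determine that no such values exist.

Case alarm = True:
  Clause (NOT alarm) is falsified — contradiction.
Case alarm = False:
  (lock) forces lock = True.
  (NOT light OR NOT lock) forces light = False.
  (NOT lock OR ready) forces ready = True.
  Clause (light OR NOT ready) is falsified — contradiction.
Both cases fail, so the formula is unsatisfiable.

Unsatisfiable — no assignment works.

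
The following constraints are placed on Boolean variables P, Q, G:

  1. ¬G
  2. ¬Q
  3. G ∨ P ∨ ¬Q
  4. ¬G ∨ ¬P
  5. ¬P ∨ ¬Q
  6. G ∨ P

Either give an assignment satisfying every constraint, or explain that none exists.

P = True, Q = False, G = False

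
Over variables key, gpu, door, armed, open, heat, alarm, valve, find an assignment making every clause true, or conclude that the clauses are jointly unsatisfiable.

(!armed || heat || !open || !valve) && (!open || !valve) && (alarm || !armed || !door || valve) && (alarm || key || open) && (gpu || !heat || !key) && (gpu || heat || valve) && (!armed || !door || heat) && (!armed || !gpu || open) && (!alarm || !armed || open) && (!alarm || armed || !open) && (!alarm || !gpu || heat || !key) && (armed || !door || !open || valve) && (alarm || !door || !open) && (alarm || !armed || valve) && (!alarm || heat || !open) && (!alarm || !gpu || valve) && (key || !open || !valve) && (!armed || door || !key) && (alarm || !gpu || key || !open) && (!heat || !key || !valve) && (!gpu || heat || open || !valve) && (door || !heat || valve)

Set key = False.
Set gpu = False.
Set door = True.
Set armed = False.
Try open = True:
  (!open || !valve) forces valve = False.
  clause (armed || !door || !open || valve) is falsified — backtrack.
So open = False.
  then (alarm || key || open) forces alarm = True.
Set heat = True.
Set valve = False.
All clauses satisfied.

key = False, gpu = False, door = True, armed = False, open = False, heat = True, alarm = True, valve = False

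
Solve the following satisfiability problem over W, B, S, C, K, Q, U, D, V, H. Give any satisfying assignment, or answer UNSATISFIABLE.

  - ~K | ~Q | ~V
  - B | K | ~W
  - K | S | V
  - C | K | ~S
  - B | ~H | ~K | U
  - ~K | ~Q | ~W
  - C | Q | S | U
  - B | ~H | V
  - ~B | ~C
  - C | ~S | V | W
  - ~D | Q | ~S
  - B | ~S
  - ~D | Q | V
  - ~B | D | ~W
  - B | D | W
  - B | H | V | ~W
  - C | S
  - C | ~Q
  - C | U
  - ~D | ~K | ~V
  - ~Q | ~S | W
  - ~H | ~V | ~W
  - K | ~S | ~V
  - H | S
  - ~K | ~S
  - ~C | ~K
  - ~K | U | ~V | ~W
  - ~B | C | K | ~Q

Set W = False.
Try B = True:
  (~B | ~C) forces C = False.
  (C | S) forces S = True.
  (C | K | ~S) forces K = True.
  clause (~K | ~S) is falsified — backtrack.
So B = False.
  then (B | ~S) forces S = False.
  then (B | D | W) forces D = True.
  then (C | S) forces C = True.
  then (H | S) forces H = True.
  then (~C | ~K) forces K = False.
  then (K | S | V) forces V = True.
Set Q = False.
Set U = False.
All clauses satisfied.

W=F, B=F, S=F, C=T, K=F, Q=F, U=F, D=T, V=T, H=T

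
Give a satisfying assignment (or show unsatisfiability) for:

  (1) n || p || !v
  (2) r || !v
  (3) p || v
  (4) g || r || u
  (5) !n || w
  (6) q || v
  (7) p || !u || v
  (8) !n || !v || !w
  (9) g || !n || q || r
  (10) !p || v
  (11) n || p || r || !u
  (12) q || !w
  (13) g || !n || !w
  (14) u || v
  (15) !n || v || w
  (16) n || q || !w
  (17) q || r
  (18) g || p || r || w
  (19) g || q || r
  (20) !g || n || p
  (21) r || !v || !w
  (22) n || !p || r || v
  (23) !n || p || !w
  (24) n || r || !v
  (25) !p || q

w = True, n = False, p = True, u = True, v = True, q = True, r = True, g = False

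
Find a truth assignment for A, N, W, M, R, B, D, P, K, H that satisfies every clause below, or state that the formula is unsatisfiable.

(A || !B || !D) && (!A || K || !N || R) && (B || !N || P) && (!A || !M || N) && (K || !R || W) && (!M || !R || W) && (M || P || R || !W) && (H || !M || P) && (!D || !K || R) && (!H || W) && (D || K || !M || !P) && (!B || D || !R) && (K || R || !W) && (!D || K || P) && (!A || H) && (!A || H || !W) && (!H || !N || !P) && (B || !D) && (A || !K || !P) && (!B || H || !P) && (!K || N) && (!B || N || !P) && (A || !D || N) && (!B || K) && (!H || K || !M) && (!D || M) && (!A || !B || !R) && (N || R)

Set A = True.
  then (!A || H) forces H = True.
  then (!H || W) forces W = True.
Set N = True.
  then (!H || !N || !P) forces P = False.
  then (B || !N || P) forces B = True.
  then (!B || K) forces K = True.
  then (!A || !B || !R) forces R = False.
  then (M || P || R || !W) forces M = True.
  then (!D || !K || R) forces D = False.
All clauses satisfied.

A=T, N=T, W=T, M=T, R=F, B=T, D=F, P=F, K=T, H=T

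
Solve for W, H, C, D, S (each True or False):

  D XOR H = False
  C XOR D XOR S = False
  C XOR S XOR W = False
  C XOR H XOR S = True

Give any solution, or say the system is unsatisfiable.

Adding constraints 1, 2, 4 mod 2: every variable appears an even number of times on the left, so the left side is 0.
But the right sides sum to 1 (mod 2). 0 ≠ 1 — the system is inconsistent.

No satisfying assignment exists.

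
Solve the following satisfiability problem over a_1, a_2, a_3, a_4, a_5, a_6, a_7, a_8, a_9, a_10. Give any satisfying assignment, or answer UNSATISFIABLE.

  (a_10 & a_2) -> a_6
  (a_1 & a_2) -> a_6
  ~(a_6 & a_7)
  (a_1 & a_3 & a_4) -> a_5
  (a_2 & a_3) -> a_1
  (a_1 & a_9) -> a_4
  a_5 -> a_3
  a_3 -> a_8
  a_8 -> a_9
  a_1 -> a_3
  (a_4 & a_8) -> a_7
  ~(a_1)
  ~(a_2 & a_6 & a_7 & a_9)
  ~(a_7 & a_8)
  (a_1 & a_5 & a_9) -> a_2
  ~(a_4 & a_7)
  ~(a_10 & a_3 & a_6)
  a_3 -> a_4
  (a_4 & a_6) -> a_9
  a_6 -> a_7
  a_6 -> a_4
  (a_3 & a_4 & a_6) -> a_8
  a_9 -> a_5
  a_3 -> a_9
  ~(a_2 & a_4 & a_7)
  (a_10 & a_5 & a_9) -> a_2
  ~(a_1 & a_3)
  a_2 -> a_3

a_1 = False; a_2 = False; a_3 = False; a_4 = False; a_5 = False; a_6 = False; a_7 = True; a_8 = False; a_9 = False; a_10 = False

Unit clause (~a_1) forces a_1 = False.
Try a_2 = True:
  (a_1 | ~a_2 | ~a_3) forces a_3 = False.
  clause (~a_2 | a_3) is falsified — backtrack.
So a_2 = False.
Set a_3 = False.
  then (a_3 | ~a_5) forces a_5 = False.
  then (a_5 | ~a_9) forces a_9 = False.
  then (~a_8 | a_9) forces a_8 = False.
Set a_4 = False.
  then (a_4 | ~a_6) forces a_6 = False.
Set a_7 = True.
Set a_10 = False.
All clauses satisfied.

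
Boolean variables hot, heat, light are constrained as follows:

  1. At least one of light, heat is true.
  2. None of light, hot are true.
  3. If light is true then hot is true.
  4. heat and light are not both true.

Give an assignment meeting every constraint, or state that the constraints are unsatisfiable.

hot=F; heat=T; light=F

  (1) {light, heat}: 1 true — at least one ✓
  (2) {light, hot}: 0 true — none ✓
  (3) light=F ⇒ hot: vacuous ✓
  (4) heat=T, light=F — not both ✓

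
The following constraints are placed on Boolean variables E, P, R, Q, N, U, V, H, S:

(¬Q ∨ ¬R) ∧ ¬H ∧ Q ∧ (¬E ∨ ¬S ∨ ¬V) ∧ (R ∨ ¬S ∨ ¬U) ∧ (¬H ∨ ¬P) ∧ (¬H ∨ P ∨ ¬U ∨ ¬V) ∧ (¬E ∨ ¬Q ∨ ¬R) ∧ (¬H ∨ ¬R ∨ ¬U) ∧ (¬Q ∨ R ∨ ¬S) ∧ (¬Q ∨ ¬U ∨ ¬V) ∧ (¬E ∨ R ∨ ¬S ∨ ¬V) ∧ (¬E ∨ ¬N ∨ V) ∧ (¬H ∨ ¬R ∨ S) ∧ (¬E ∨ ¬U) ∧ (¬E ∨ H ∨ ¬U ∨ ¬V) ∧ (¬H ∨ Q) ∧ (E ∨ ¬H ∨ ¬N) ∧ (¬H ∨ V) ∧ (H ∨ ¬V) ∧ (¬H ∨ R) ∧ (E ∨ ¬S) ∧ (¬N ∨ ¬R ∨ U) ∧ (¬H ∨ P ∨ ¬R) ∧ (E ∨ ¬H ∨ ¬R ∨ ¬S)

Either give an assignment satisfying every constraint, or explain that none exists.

Unit clause (¬H) forces H = False.
Unit clause (Q) forces Q = True.
In (H ∨ ¬V) only ¬V is left, so V = False.
In (¬Q ∨ ¬R) only ¬R is left, so R = False.
In (¬Q ∨ R ∨ ¬S) only ¬S is left, so S = False.
Set E = False.
Set P = False.
Set N = False.
Set U = True.
All clauses satisfied.

E=F, P=F, R=F, Q=T, N=F, U=T, V=F, H=F, S=F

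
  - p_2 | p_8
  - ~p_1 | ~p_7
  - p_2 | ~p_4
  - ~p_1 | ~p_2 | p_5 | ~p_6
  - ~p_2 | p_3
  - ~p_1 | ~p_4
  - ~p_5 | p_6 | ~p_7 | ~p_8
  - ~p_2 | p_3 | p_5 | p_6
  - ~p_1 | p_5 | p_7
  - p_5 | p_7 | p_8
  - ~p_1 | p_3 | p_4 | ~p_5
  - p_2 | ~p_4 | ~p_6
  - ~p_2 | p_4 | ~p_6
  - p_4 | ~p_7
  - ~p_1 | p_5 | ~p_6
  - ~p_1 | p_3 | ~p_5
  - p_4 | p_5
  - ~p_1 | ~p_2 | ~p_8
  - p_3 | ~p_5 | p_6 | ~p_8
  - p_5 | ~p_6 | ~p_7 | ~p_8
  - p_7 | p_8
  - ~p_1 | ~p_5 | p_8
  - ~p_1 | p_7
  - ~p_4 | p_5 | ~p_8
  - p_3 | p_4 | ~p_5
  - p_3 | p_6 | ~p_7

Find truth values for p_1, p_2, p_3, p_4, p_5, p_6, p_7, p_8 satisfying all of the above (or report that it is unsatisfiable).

p_1 = False, p_2 = False, p_3 = True, p_4 = False, p_5 = True, p_6 = False, p_7 = False, p_8 = True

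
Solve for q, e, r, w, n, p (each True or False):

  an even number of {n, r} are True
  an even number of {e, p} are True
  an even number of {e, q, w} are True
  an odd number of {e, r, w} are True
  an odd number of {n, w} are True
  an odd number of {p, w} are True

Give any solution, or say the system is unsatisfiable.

q=T; e=F; r=F; w=T; n=F; p=F

{n, r}: 0 true → even ✓
{e, p}: 0 true → even ✓
{e, q, w}: 2 true → even ✓
{e, r, w}: 1 true → odd ✓
{n, w}: 1 true → odd ✓
{p, w}: 1 true → odd ✓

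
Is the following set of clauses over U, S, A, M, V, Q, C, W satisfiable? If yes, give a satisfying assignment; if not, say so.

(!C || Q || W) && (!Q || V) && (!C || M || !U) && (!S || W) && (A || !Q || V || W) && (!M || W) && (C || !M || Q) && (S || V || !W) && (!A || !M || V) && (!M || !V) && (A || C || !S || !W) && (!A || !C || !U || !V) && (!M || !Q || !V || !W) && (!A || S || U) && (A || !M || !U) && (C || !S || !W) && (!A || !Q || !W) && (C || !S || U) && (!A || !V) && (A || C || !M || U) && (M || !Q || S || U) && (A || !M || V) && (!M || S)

Set U = False.
Set S = True.
  then (!S || W) forces W = True.
  then (C || !S || !W) forces C = True.
Set A = False.
Try M = True:
  (!M || !V) forces V = False.
  clause (A || !M || V) is falsified — backtrack.
So M = False.
Set V = True.
Set Q = True.
All clauses satisfied.

U=F, S=T, A=F, M=F, V=T, Q=T, C=T, W=T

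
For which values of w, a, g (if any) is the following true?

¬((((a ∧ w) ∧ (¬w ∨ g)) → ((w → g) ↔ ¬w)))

w = True; a = True; g = True

  ¬((((a ∧ w) ∧ (¬w ∨ g)) → ((w → g) ↔ ¬w))) = True
    ((a ∧ w) ∧ (¬w ∨ g)) → ((w → g) ↔ ¬w) = False
      (a ∧ w) ∧ (¬w ∨ g) = True
        a ∧ w = True
        ¬w ∨ g = True
          ¬w = False
      (w → g) ↔ ¬w = False
        w → g = True
        ¬w = False
The formula evaluates to True.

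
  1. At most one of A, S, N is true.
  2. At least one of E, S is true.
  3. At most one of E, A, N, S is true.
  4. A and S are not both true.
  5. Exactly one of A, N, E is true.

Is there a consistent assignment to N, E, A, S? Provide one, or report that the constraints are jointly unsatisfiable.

N = False; E = True; A = False; S = False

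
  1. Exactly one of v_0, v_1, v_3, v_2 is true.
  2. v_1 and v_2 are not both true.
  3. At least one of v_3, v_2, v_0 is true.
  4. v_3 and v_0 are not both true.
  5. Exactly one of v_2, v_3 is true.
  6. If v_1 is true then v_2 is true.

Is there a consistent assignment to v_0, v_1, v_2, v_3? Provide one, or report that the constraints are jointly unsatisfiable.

v_0 = False, v_1 = False, v_2 = True, v_3 = False

  (1) {v_0, v_1, v_3, v_2}: 1 true — exactly one ✓
  (2) v_1=F, v_2=T — not both ✓
  (3) {v_3, v_2, v_0}: 1 true — at least one ✓
  (4) v_3=F, v_0=F — not both ✓
  (5) {v_2, v_3}: 1 true — exactly one ✓
  (6) v_1=F ⇒ v_2: vacuous ✓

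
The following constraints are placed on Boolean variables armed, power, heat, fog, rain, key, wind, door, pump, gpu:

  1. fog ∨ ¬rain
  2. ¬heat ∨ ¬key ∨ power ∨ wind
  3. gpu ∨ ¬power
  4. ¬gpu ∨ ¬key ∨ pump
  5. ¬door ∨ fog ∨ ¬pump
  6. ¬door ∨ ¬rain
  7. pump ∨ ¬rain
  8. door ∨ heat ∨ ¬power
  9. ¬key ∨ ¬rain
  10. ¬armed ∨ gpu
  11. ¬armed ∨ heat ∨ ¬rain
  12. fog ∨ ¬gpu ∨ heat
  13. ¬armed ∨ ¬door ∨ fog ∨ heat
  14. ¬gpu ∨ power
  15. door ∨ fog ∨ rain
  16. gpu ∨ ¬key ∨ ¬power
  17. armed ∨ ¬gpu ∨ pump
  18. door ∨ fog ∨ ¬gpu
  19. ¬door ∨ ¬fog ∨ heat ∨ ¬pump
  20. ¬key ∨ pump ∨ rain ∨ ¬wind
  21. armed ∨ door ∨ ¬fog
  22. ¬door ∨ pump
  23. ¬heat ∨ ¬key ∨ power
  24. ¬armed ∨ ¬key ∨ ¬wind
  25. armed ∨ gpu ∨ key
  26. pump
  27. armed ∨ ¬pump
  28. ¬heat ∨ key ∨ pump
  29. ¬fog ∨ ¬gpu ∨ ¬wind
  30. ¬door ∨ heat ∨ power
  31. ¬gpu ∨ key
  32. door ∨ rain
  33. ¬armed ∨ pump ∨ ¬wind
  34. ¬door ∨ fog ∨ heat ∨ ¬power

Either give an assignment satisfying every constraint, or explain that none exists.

armed = True; power = True; heat = True; fog = True; rain = False; key = True; wind = False; door = True; pump = True; gpu = True

Unit clause (pump) forces pump = True.
In (armed ∨ ¬pump) only armed is left, so armed = True.
In (¬armed ∨ gpu) only gpu is left, so gpu = True.
In (¬gpu ∨ power) only power is left, so power = True.
In (¬gpu ∨ key) only key is left, so key = True.
In (¬key ∨ ¬rain) only ¬rain is left, so rain = False.
In (¬armed ∨ ¬key ∨ ¬wind) only ¬wind is left, so wind = False.
In (door ∨ rain) only door is left, so door = True.
In (¬door ∨ fog ∨ ¬pump) only fog is left, so fog = True.
In (¬door ∨ ¬fog ∨ heat ∨ ¬pump) only heat is left, so heat = True.
All clauses satisfied.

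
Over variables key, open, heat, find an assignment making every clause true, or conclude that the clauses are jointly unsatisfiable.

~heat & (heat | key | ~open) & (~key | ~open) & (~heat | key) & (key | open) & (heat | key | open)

Unit clause (~heat) forces heat = False.
Try key = False:
  (heat | key | ~open) forces open = False.
  clause (key | open) is falsified — backtrack.
So key = True.
  then (~key | ~open) forces open = False.
Check each clause:
  (~heat): ~heat holds.
  (heat | key | ~open): key holds.
  (~key | ~open): ~open holds.
  (~heat | key): ~heat holds.
  (key | open): key holds.
  (heat | key | open): key holds.
All clauses satisfied.

key = True, open = False, heat = False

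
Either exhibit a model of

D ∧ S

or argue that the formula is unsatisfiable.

S = True, D = True

Both conjuncts True, so the formula holds.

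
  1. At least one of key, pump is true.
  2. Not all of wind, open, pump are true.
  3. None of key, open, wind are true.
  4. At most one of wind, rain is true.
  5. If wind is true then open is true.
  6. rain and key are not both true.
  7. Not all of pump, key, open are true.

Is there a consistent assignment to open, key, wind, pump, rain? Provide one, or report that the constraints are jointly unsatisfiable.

open: False, key: False, wind: False, pump: True, rain: False

  (1) {key, pump}: 1 true — at least one ✓
  (2) {wind, open, pump}: 1/3 true — not all ✓
  (3) {key, open, wind}: 0 true — none ✓
  (4) {wind, rain}: 0 true — at most one ✓
  (5) wind=F ⇒ open: vacuous ✓
  (6) rain=F, key=F — not both ✓
  (7) {pump, key, open}: 1/3 true — not all ✓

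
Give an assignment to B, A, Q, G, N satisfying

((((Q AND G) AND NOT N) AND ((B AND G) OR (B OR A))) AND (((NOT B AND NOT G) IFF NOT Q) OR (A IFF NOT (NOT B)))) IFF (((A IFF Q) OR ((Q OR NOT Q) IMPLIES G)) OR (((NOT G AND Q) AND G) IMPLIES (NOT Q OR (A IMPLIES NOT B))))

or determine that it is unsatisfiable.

B = True, A = True, Q = True, G = True, N = False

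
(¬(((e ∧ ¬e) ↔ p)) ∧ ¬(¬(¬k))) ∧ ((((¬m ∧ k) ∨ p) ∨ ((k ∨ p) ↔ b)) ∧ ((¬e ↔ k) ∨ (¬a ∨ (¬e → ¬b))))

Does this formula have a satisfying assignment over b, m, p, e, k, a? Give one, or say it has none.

b: False, m: True, p: True, e: True, k: False, a: False

  ¬(((e ∧ ¬e) ↔ p)) ∧ ¬(¬(¬k)) = True
    ¬(((e ∧ ¬e) ↔ p)) = True
      (e ∧ ¬e) ↔ p = False
        e ∧ ¬e = False
          ¬e = False
    ¬(¬(¬k)) = True
      ¬(¬k) = False
        ¬k = True
  (((¬m ∧ k) ∨ p) ∨ ((k ∨ p) ↔ b)) ∧ ((¬e ↔ k) ∨ (¬a ∨ (¬e → ¬b))) = True
    ((¬m ∧ k) ∨ p) ∨ ((k ∨ p) ↔ b) = True
      (¬m ∧ k) ∨ p = True
        ¬m ∧ k = False
          ¬m = False
      (k ∨ p) ↔ b = False
        k ∨ p = True
    (¬e ↔ k) ∨ (¬a ∨ (¬e → ¬b)) = True
      ¬e ↔ k = True
        ¬e = False
      ¬a ∨ (¬e → ¬b) = True
        ¬a = True
        ¬e → ¬b = True
          ¬e = False
          ¬b = True
Both conjuncts True, so the formula holds.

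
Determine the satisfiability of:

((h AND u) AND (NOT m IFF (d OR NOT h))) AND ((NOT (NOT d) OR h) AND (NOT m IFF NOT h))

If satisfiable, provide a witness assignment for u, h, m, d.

u=T; h=T; m=T; d=F

  (h AND u) AND (NOT m IFF (d OR NOT h)) = True
    h AND u = True
    NOT m IFF (d OR NOT h) = True
      NOT m = False
      d OR NOT h = False
        NOT h = False
  (NOT (NOT d) OR h) AND (NOT m IFF NOT h) = True
    NOT (NOT d) OR h = True
      NOT (NOT d) = False
        NOT d = True
    NOT m IFF NOT h = True
      NOT m = False
      NOT h = False
Both conjuncts True, so the formula holds.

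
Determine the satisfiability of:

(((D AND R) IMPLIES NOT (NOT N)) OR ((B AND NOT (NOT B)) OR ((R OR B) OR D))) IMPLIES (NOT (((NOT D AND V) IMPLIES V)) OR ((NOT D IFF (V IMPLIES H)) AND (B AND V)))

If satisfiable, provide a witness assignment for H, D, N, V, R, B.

H = True, D = False, N = False, V = True, R = False, B = True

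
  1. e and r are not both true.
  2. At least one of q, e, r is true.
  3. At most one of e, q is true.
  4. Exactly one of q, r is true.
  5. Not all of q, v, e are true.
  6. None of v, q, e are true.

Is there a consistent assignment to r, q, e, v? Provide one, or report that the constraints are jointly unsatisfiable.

r=T, q=F, e=F, v=F

  (1) e=F, r=T — not both ✓
  (2) {q, e, r}: 1 true — at least one ✓
  (3) {e, q}: 0 true — at most one ✓
  (4) {q, r}: 1 true — exactly one ✓
  (5) {q, v, e}: 0/3 true — not all ✓
  (6) {v, q, e}: 0 true — none ✓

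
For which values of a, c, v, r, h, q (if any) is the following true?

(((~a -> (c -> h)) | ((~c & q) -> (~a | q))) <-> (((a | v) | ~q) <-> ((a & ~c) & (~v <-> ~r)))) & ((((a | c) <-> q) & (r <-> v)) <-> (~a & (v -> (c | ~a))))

a = True, c = False, v = False, r = False, h = False, q = False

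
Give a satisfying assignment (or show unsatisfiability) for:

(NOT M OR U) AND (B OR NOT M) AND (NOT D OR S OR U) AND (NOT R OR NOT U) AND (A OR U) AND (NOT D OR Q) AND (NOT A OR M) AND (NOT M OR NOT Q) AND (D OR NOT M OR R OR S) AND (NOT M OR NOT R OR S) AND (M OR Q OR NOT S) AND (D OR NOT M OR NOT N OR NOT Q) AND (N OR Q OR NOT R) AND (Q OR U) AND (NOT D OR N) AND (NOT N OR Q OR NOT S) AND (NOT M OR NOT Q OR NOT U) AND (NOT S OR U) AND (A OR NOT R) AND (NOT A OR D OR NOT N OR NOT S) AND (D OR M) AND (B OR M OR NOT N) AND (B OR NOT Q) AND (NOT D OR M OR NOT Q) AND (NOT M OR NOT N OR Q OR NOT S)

U = True, M = True, B = True, Q = False, S = True, N = False, D = False, A = False, R = False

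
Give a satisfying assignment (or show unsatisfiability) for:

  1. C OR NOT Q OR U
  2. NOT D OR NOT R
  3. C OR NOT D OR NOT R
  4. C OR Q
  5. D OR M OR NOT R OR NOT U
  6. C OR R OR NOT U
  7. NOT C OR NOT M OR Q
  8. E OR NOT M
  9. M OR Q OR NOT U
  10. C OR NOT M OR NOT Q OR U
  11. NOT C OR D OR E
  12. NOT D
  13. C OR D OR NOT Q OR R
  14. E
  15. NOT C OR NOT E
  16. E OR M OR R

C = False; Q = True; R = True; E = True; D = False; U = True; M = True

Unit clause (NOT D) forces D = False.
Unit clause (E) forces E = True.
In (NOT C OR NOT E) only NOT C is left, so C = False.
In (C OR Q) only Q is left, so Q = True.
In (C OR D OR NOT Q OR R) only R is left, so R = True.
In (C OR NOT Q OR U) only U is left, so U = True.
In (D OR M OR NOT R OR NOT U) only M is left, so M = True.
All clauses satisfied.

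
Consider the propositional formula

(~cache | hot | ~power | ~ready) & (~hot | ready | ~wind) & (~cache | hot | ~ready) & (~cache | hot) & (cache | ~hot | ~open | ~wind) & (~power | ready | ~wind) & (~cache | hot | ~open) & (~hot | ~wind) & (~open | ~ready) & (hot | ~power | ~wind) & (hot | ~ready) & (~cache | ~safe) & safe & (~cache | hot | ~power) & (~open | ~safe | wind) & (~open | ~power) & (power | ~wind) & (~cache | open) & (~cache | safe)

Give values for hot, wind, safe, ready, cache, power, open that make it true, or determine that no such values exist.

hot: True; wind: False; safe: True; ready: True; cache: False; power: True; open: False

Unit clause (safe) forces safe = True.
In (~cache | ~safe) only ~cache is left, so cache = False.
Set hot = True.
  then (~hot | ~wind) forces wind = False.
  then (~open | ~safe | wind) forces open = False.
Set ready = True.
Set power = True.
All clauses satisfied.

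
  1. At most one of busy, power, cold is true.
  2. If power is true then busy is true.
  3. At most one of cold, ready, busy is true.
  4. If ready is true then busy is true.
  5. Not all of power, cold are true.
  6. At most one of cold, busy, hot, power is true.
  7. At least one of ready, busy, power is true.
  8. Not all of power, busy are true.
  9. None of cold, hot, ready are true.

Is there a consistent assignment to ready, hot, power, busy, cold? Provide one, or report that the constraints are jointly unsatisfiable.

ready=F; hot=F; power=F; busy=T; cold=F

  (1) {busy, power, cold}: 1 true — at most one ✓
  (2) power=F ⇒ busy: vacuous ✓
  (3) {cold, ready, busy}: 1 true — at most one ✓
  (4) ready=F ⇒ busy: vacuous ✓
  (5) {power, cold}: 0/2 true — not all ✓
  (6) {cold, busy, hot, power}: 1 true — at most one ✓
  (7) {ready, busy, power}: 1 true — at least one ✓
  (8) {power, busy}: 1/2 true — not all ✓
  (9) {cold, hot, ready}: 0 true — none ✓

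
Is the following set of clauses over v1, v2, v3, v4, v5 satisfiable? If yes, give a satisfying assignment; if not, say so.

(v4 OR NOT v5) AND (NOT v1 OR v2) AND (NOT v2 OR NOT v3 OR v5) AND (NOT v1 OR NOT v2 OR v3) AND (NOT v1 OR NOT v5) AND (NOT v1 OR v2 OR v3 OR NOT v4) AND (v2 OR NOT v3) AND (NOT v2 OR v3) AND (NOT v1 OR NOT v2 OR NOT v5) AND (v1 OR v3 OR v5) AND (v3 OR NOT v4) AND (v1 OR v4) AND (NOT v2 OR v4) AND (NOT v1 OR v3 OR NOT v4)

v1 = False; v2 = True; v3 = True; v4 = True; v5 = True

Try v1 = True:
  (NOT v1 OR v2) forces v2 = True.
  (NOT v1 OR NOT v2 OR v3) forces v3 = True.
  (NOT v2 OR NOT v3 OR v5) forces v5 = True.
  clause (NOT v1 OR NOT v5) is falsified — backtrack.
So v1 = False.
  then (v1 OR v4) forces v4 = True.
  then (v3 OR NOT v4) forces v3 = True.
  then (v2 OR NOT v3) forces v2 = True.
  then (NOT v2 OR NOT v3 OR v5) forces v5 = True.
All clauses satisfied.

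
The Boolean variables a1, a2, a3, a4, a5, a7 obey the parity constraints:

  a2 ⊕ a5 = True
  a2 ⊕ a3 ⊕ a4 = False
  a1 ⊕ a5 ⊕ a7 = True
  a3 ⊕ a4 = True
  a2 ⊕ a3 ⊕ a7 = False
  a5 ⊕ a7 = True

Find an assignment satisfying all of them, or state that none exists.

a1: False, a2: True, a3: False, a4: True, a5: False, a7: True

a2 ⊕ a5 = T ⊕ F = True ✓
a2 ⊕ a3 ⊕ a4 = T ⊕ F ⊕ T = False ✓
a1 ⊕ a5 ⊕ a7 = F ⊕ F ⊕ T = True ✓
a3 ⊕ a4 = F ⊕ T = True ✓
a2 ⊕ a3 ⊕ a7 = T ⊕ F ⊕ T = False ✓
a5 ⊕ a7 = F ⊕ T = True ✓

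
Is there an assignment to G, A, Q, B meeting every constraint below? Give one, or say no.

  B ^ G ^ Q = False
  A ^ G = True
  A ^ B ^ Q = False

No satisfying assignment exists.

Adding constraints 1, 2, 3 mod 2: every variable appears an even number of times on the left, so the left side is 0.
But the right sides sum to 1 (mod 2). 0 ≠ 1 — the system is inconsistent.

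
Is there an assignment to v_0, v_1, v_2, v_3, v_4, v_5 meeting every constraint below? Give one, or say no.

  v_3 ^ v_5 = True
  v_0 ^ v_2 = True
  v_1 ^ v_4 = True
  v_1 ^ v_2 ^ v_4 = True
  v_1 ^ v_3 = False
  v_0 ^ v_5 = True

v_0 = True, v_1 = True, v_2 = False, v_3 = True, v_4 = False, v_5 = False

v_3 ^ v_5 = T ^ F = True ✓
v_0 ^ v_2 = T ^ F = True ✓
v_1 ^ v_4 = T ^ F = True ✓
v_1 ^ v_2 ^ v_4 = T ^ F ^ F = True ✓
v_1 ^ v_3 = T ^ T = False ✓
v_0 ^ v_5 = T ^ F = True ✓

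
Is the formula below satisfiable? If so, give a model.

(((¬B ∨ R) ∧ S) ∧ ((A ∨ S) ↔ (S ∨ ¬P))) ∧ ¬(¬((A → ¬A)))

S=T; R=F; P=T; A=F; B=F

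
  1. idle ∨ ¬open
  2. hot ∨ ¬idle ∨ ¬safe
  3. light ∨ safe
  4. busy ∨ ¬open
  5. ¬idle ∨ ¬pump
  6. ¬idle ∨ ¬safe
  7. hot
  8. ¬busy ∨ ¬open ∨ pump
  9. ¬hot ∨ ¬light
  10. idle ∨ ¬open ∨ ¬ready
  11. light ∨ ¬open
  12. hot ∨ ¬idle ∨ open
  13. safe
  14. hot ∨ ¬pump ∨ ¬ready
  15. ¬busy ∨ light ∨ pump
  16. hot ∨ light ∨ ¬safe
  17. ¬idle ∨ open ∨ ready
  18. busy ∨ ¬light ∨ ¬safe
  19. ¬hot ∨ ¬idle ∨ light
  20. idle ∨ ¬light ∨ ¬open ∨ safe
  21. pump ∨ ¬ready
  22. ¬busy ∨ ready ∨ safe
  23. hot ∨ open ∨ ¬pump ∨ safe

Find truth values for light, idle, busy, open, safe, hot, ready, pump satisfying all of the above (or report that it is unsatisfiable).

light: False, idle: False, busy: True, open: False, safe: True, hot: True, ready: True, pump: True

Unit clause (hot) forces hot = True.
In (¬hot ∨ ¬light) only ¬light is left, so light = False.
In (light ∨ ¬open) only ¬open is left, so open = False.
Unit clause (safe) forces safe = True.
In (¬hot ∨ ¬idle ∨ light) only ¬idle is left, so idle = False.
Set busy = True.
  then (¬busy ∨ light ∨ pump) forces pump = True.
Set ready = True.
All clauses satisfied.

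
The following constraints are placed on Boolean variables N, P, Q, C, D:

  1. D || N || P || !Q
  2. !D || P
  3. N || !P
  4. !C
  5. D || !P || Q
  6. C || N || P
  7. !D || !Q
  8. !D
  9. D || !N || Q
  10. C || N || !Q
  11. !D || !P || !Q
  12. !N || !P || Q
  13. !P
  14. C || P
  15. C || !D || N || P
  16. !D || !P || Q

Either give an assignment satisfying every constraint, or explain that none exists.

The formula is unsatisfiable.

Case P = True:
  Clause (!P) is falsified — contradiction.
Case P = False:
  (!D || P) forces D = False.
  (!C) forces C = False.
  Clause (C || P) is falsified — contradiction.
Both cases fail, so the formula is unsatisfiable.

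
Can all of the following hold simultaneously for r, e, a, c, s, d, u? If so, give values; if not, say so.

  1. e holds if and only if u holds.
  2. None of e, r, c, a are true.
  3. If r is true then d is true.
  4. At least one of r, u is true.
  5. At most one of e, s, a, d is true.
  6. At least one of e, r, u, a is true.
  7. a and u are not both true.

The formula is unsatisfiable.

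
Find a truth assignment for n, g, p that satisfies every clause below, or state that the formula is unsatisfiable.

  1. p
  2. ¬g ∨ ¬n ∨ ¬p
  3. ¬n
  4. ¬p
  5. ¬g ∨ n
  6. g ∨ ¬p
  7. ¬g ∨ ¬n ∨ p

Case p = True:
  Clause (¬p) is falsified — contradiction.
Case p = False:
  Clause (p) is falsified — contradiction.
Both cases fail, so the formula is unsatisfiable.

Unsatisfiable — no assignment works.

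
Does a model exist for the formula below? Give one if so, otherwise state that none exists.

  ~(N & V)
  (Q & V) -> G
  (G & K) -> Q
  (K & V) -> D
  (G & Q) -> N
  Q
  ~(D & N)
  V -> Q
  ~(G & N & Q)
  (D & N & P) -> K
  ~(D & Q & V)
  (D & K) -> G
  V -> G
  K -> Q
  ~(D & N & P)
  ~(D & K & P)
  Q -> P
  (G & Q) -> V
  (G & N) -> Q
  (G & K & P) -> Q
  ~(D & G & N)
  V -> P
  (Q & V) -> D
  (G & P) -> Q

Unit clause (Q) forces Q = True.
In (P | ~Q) only P is left, so P = True.
Set D = False.
  then (D | ~Q | ~V) forces V = False.
  then (~G | ~Q | V) forces G = False.
Set K = False.
Set N = True.
All clauses satisfied.

D = False, V = False, Q = True, K = False, P = True, G = False, N = True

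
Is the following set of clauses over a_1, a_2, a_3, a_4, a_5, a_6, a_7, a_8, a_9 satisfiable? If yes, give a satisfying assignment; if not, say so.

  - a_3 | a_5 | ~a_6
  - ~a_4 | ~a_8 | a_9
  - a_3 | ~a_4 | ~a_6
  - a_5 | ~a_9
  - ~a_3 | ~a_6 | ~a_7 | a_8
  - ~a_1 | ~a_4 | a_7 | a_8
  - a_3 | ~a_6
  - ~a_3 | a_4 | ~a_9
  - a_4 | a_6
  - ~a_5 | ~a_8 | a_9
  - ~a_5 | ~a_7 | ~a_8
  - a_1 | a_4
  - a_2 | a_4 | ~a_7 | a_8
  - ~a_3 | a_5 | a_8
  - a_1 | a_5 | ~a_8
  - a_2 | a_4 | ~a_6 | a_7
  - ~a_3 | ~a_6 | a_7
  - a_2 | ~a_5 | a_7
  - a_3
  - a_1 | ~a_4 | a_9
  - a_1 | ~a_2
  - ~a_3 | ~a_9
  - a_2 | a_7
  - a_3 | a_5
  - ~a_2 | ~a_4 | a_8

a_1: True; a_2: False; a_3: True; a_4: False; a_5: False; a_6: True; a_7: True; a_8: True; a_9: False

Unit clause (a_3) forces a_3 = True.
In (~a_3 | ~a_9) only ~a_9 is left, so a_9 = False.
Try a_1 = False:
  (a_1 | a_4) forces a_4 = True.
  clause (a_1 | ~a_4 | a_9) is falsified — backtrack.
So a_1 = True.
Set a_2 = False.
  then (a_2 | a_7) forces a_7 = True.
Set a_4 = False.
  then (a_4 | a_6) forces a_6 = True.
  then (a_2 | a_4 | ~a_7 | a_8) forces a_8 = True.
  then (~a_5 | ~a_8 | a_9) forces a_5 = False.
All clauses satisfied.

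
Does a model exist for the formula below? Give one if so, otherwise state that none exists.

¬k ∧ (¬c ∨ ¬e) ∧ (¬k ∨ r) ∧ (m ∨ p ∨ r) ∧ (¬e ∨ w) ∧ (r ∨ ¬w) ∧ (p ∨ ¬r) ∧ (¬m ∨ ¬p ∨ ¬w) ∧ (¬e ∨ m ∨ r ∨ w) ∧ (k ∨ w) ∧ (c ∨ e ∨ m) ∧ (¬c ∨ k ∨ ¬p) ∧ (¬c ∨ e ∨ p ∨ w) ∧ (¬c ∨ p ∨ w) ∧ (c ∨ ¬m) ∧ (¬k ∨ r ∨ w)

Unit clause (¬k) forces k = False.
In (k ∨ w) only w is left, so w = True.
In (r ∨ ¬w) only r is left, so r = True.
In (p ∨ ¬r) only p is left, so p = True.
In (¬m ∨ ¬p ∨ ¬w) only ¬m is left, so m = False.
In (¬c ∨ k ∨ ¬p) only ¬c is left, so c = False.
In (c ∨ e ∨ m) only e is left, so e = True.
All clauses satisfied.

p = True, m = False, c = False, e = True, r = True, k = False, w = True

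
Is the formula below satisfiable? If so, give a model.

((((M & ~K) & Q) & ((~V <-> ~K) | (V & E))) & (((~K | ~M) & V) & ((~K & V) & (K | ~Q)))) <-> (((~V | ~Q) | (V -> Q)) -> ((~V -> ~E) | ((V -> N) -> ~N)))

K: False, E: True, N: True, Q: False, V: False, M: False

  ((((M & ~K) & Q) & ((~V <-> ~K) | (V & E))) & (((~K | ~M) & V) & ((~K & V) & (K | ~Q)))) <-> (((~V | ~Q) | (V -> Q)) -> ((~V -> ~E) | ((V -> N) -> ~N))) = True
    (((M & ~K) & Q) & ((~V <-> ~K) | (V & E))) & (((~K | ~M) & V) & ((~K & V) & (K | ~Q))) = False
      ((M & ~K) & Q) & ((~V <-> ~K) | (V & E)) = False
        (M & ~K) & Q = False
          M & ~K = False
            ~K = True
        (~V <-> ~K) | (V & E) = True
          ~V <-> ~K = True
            ~V = True
            ~K = True
          V & E = False
      ((~K | ~M) & V) & ((~K & V) & (K | ~Q)) = False
        (~K | ~M) & V = False
          ~K | ~M = True
            ~K = True
            ~M = True
        (~K & V) & (K | ~Q) = False
          ~K & V = False
            ~K = True
          K | ~Q = True
            ~Q = True
    ((~V | ~Q) | (V -> Q)) -> ((~V -> ~E) | ((V -> N) -> ~N)) = False
      (~V | ~Q) | (V -> Q) = True
        ~V | ~Q = True
          ~V = True
          ~Q = True
        V -> Q = True
      (~V -> ~E) | ((V -> N) -> ~N) = False
        ~V -> ~E = False
          ~V = True
          ~E = False
        (V -> N) -> ~N = False
          V -> N = True
          ~N = False
The formula evaluates to True.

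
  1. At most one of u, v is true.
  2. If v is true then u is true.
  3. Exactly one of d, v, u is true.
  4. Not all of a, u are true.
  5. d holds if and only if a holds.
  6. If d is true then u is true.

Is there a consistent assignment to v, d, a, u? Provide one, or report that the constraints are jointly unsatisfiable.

v=F, d=F, a=F, u=T

  (1) {u, v}: 1 true — at most one ✓
  (2) v=F ⇒ u: vacuous ✓
  (3) {d, v, u}: 1 true — exactly one ✓
  (4) {a, u}: 1/2 true — not all ✓
  (5) d=F, a=F — same ✓
  (6) d=F ⇒ u: vacuous ✓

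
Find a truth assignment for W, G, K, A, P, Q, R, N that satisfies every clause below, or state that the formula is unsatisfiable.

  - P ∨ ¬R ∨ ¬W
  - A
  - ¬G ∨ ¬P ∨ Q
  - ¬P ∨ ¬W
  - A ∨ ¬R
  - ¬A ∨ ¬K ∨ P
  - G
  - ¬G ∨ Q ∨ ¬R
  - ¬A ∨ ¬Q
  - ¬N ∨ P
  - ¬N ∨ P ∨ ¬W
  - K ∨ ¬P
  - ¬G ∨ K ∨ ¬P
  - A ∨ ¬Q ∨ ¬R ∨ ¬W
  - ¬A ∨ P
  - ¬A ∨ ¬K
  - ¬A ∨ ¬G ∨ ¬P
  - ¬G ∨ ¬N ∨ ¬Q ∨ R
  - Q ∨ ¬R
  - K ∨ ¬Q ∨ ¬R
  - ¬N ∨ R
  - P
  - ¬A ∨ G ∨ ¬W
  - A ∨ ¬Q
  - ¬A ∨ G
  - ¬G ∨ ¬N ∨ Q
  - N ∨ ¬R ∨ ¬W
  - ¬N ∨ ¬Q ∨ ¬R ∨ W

Case G = True:
  (A) forces A = True.
  (¬A ∨ ¬Q) forces Q = False.
  (¬G ∨ ¬P ∨ Q) forces P = False.
  Clause (¬A ∨ P) is falsified — contradiction.
Case G = False:
  Clause (G) is falsified — contradiction.
Both cases fail, so the formula is unsatisfiable.

The formula is unsatisfiable.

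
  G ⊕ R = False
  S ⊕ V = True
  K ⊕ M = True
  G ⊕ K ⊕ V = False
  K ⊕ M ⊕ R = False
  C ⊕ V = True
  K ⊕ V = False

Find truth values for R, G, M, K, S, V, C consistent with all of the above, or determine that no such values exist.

No satisfying assignment exists.

Adding constraints 1, 3, 4, 5, 7 mod 2: every variable appears an even number of times on the left, so the left side is 0.
But the right sides sum to 1 (mod 2). 0 ≠ 1 — the system is inconsistent.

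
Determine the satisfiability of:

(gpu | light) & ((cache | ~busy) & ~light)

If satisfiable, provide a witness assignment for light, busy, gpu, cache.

light: False, busy: False, gpu: True, cache: False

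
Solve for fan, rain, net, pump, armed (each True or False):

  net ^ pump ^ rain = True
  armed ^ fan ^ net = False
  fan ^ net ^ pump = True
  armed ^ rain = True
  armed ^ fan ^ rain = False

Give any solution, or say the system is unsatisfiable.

fan=T, rain=T, net=T, pump=T, armed=F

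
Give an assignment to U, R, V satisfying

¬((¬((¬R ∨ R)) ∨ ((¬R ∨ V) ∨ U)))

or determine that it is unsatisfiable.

U = False; R = True; V = False

  ¬((¬((¬R ∨ R)) ∨ ((¬R ∨ V) ∨ U))) = True
    ¬((¬R ∨ R)) ∨ ((¬R ∨ V) ∨ U) = False
      ¬((¬R ∨ R)) = False
        ¬R ∨ R = True
          ¬R = False
      (¬R ∨ V) ∨ U = False
        ¬R ∨ V = False
          ¬R = False
The formula evaluates to True.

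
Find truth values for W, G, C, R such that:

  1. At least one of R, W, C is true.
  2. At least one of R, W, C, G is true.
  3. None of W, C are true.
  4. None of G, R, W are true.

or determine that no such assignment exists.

Unsatisfiable

Case W = True:
  Constraint (3) is violated (W=T) — contradiction.
Case W = False:
  (3) forces C = False.
  (1) with W=F, C=F forces R = True.
  Constraint (4) is violated (R=T) — contradiction.
Both cases fail — unsatisfiable.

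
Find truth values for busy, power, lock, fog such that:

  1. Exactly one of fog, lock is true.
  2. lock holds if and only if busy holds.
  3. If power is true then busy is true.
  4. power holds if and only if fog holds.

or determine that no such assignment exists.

busy = True, power = False, lock = True, fog = False

  (1) {fog, lock}: 1 true — exactly one ✓
  (2) lock=T, busy=T — same ✓
  (3) power=F ⇒ busy: vacuous ✓
  (4) power=F, fog=F — same ✓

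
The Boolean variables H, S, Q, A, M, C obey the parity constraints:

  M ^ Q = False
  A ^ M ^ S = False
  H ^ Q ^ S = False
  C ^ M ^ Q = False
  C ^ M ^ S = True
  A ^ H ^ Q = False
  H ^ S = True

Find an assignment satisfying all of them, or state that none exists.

Adding constraints 1, 2, 6, 7 mod 2: every variable appears an even number of times on the left, so the left side is 0.
But the right sides sum to 1 (mod 2). 0 ≠ 1 — the system is inconsistent.

The formula is unsatisfiable.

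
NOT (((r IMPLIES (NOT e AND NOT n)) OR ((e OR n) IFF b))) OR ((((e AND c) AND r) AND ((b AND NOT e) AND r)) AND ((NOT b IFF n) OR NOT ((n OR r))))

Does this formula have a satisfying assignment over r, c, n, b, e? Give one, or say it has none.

r = True, c = False, n = True, b = False, e = True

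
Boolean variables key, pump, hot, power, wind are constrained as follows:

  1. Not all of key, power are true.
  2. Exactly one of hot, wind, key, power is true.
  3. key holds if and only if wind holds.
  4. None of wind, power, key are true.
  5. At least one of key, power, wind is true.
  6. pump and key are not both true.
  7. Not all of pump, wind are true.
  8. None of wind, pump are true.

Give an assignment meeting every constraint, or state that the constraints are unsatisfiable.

Unsatisfiable

Case power = True:
  Constraint (4) is violated (power=T) — contradiction.
Case power = False:
  (4) forces wind = False.
  (3) with wind=F forces key = False.
  Constraint (5) is violated (key=F, power=F, wind=F) — contradiction.
Both cases fail — unsatisfiable.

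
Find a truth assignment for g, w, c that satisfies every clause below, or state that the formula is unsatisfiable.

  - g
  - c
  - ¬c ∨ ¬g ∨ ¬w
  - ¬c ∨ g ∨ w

Unit clause (g) forces g = True.
Unit clause (c) forces c = True.
In (¬c ∨ ¬g ∨ ¬w) only ¬w is left, so w = False.
Check each clause:
  (g): g holds.
  (c): c holds.
  (¬c ∨ ¬g ∨ ¬w): ¬w holds.
  (¬c ∨ g ∨ w): g holds.
All clauses satisfied.

g = True, w = False, c = True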